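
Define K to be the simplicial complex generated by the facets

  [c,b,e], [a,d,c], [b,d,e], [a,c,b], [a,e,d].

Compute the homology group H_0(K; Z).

We work with the vertex ordering a < b < c < d < e. The simplices of K, each written with vertices in increasing order, are:

  0-simplices (5): a, b, c, d, e
  1-simplices (10): ab, ac, ad, ae, bc, bd, be, cd, ce, de
  2-simplices (5): abc, acd, ade, bce, bde

Hence C_0 ≅ Z^5, C_1 ≅ Z^10, C_2 ≅ Z^5.

The boundary map ∂_1: C_1 → C_0 maps an edge to its endpoints' difference, ∂[p,q] = q − p.
The resulting 5×10 matrix has rank 4, and its Smith normal form has invariant factors (1,1,1,1).

Boundary ∂_2: C_2 → C_1 acts by ∂[p,q,r] = [q,r] − [p,r] + [p,q]. For instance
  ∂bce = ce − be + bc,
  ∂bde = de − be + bd.
The resulting 10×5 matrix has rank 5, and its Smith normal form has invariant factors (1,1,1,1,1).

Reading off H_k = ker ∂_k / im ∂_{k+1}:

  H_0: rank C_0 − rank ∂_1 = 5 − 4 = 1, and the invariant factors of ∂_1 are all 1, so H_0 = Z.

(K is a triangulation of the Möbius band.)

H_0 ≅ Z.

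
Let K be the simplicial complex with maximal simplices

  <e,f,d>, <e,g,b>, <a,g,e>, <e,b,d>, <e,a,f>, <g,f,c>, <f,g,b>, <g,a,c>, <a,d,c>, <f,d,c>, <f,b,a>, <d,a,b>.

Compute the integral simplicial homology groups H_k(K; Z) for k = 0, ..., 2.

H_0 = Z,  H_1 = Z_2,  H_2 = 0.

We work with the vertex ordering a < b < c < d < e < f < g. The simplices of K, each written with vertices in increasing order, are:

  0-simplices (7): a, b, c, d, e, f, g
  1-simplices (18): ab, ac, ad, ae, af, ag, bd, be, bf, bg, cd, cf, cg, de, df, ef, eg, fg
  2-simplices (12): abd, abf, acd, acg, aef, aeg, bde, beg, bfg, cdf, cfg, def

so the chain groups are C_0 ≅ Z^7, C_1 ≅ Z^18, C_2 ≅ Z^12.

The boundary map ∂_1: C_1 → C_0 sends each edge [p,q] (with p < q) to q − p. For instance
  ∂ad = d − a.
As a 7×18 matrix over Z this has rank 6, with invariant factors (1,1,1,1,1,1).

Boundary ∂_2: C_2 → C_1 acts by ∂[p,q,r] = [q,r] − [p,r] + [p,q]. For instance
  ∂bde = de − be + bd,
  ∂cfg = fg − cg + cf.
The resulting 18×12 matrix has rank 12, and its Smith normal form has invariant factors (1,1,1,1,1,1,1,1,1,1,1,2).

From H_k ≅ ker(∂_k) / im(∂_{k+1}) we obtain:

  H_0: rank C_0 − rank ∂_1 = 7 − 6 = 1, and the invariant factors of ∂_1 are all 1, so H_0 = Z.
  H_1: rank ker ∂_1 − rank ∂_2 = (18 − 6) − 12 = 0, and ∂_2 has invariant factor 2 > 1, so H_1 = Z_2.
  H_2: rank ker ∂_2 − rank ∂_3 = (12 − 12) − 0 = 0, and there is no ∂_3, so H_2 = 0.

(K is a triangulation of the real projective plane RP^2.)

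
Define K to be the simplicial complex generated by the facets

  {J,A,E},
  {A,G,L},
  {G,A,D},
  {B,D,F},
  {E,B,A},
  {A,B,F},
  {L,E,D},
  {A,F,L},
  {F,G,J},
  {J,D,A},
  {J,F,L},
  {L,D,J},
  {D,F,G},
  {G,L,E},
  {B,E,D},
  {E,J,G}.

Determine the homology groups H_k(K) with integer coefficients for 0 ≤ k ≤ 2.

H_0 = Z,  H_1 = Z^2,  H_2 = Z.

K has 8 vertices, 24 edges, 16 triangles.
rank ∂_0 = 0, rank ∂_1 = 7 ⇒ b_0 = 8 − 0 − 7 = 1; all invariant factors of ∂_1 are 1 so no torsion. So H_0 = Z.
rank ∂_1 = 7, rank ∂_2 = 15 ⇒ b_1 = 24 − 7 − 15 = 2; all invariant factors of ∂_2 are 1 so no torsion. So H_1 = Z^2.
rank ∂_2 = 15, rank ∂_3 = 0 ⇒ b_2 = 16 − 15 − 0 = 1. So H_2 = Z.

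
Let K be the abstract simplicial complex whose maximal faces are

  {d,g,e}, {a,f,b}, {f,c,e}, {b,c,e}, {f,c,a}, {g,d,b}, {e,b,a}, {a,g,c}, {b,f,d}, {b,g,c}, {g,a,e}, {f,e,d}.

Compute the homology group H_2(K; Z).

H_2 ≅ 0.

Take the total order a < b < c < d < e < f < g on the vertex set. Then K (dimension 2) consists of the simplices:

  0-simplices (7): a, b, c, d, e, f, g
  1-simplices (18): ab, ac, ae, af, ag, bc, bd, be, bf, bg, ce, cf, cg, de, df, dg, ef, eg
  2-simplices (12): abe, abf, acf, acg, aeg, bce, bcg, bdf, bdg, cef, def, deg

so the chain groups are C_0 ≅ Z^7, C_1 ≅ Z^18, C_2 ≅ Z^12.

Boundary ∂_1: C_1 → C_0 sends each edge [p,q] (with p < q) to q − p. For instance
  ∂be = e − b.
The 7×18 boundary matrix has rank 6 and Smith normal form diag(1,1,1,1,1,1).

The boundary map ∂_2: C_2 → C_1 acts by ∂[p,q,r] = [q,r] − [p,r] + [p,q]. For instance
  ∂aeg = eg − ag + ae,
  ∂abe = be − ae + ab.
The 18×12 boundary matrix has rank 12 and Smith normal form diag(1,1,1,1,1,1,1,1,1,1,1,2).

From H_k ≅ ker(∂_k) / im(∂_{k+1}) we obtain:

  H_2: rank ker ∂_2 − rank ∂_3 = (12 − 12) − 0 = 0, and there is no ∂_3, so H_2 = 0.

(K is a triangulation of the real projective plane RP^2.)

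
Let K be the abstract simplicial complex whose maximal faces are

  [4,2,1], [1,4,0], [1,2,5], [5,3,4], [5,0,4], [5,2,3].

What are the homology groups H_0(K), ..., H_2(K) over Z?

Fix the vertex order 0 < 1 < 2 < 3 < 4 < 5 and write every simplex with vertices in increasing order. Then dim K = 2 and the simplices of K are:

  0-simplices (6): [0], [1], [2], [3], [4], [5]
  1-simplices (12): [0,1], [0,4], [0,5], [1,2], [1,4], [1,5], [2,3], [2,4], [2,5], [3,4], [3,5], [4,5]
  2-simplices (6): [0,1,4], [0,4,5], [1,2,4], [1,2,5], [2,3,5], [3,4,5]

Hence C_0 ≅ Z^6, C_1 ≅ Z^12, C_2 ≅ Z^6.

The boundary map ∂_1: C_1 → C_0 sends each edge [p,q] (with p < q) to q − p. For instance
  ∂[0,4] = [4] − [0].
This gives a 6×12 integer matrix of rank 5; reducing to Smith normal form yields diagonal entries (1,1,1,1,1).

∂_2: C_2 → C_1 maps a triangle to the signed sum of its edges. For instance
  ∂[1,2,4] = [2,4] − [1,4] + [1,2],
  ∂[1,2,5] = [2,5] − [1,5] + [1,2].
The resulting 12×6 matrix has rank 6, and its Smith normal form has invariant factors (1,1,1,1,1,1).

Reading off H_k = ker ∂_k / im ∂_{k+1}:

  H_0: rank C_0 − rank ∂_1 = 6 − 5 = 1, and the invariant factors of ∂_1 are all 1, so H_0 = Z.
  H_1: rank ker ∂_1 − rank ∂_2 = (12 − 5) − 6 = 1, and the invariant factors of ∂_2 are all 1, so H_1 = Z.
  H_2: rank ker ∂_2 − rank ∂_3 = (6 − 6) − 0 = 0, and there is no ∂_3, so H_2 = 0.

(K is a triangulation of the cylinder S^1 x I.)

H_0 = Z,  H_1 = Z,  H_2 = 0.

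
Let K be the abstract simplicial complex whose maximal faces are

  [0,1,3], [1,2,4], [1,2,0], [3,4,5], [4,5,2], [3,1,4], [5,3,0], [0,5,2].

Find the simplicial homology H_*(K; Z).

H_0 = Z,  H_1 = 0,  H_2 = Z.

Fix the vertex order 0 < 1 < 2 < 3 < 4 < 5 and write every simplex with vertices in increasing order. Then dim K = 2 and the simplices of K are:

  0-simplices (6): [0], [1], [2], [3], [4], [5]
  1-simplices (12): [0,1], [0,2], [0,3], [0,5], [1,2], [1,3], [1,4], [2,4], [2,5], [3,4], [3,5], [4,5]
  2-simplices (8): [0,1,2], [0,1,3], [0,2,5], [0,3,5], [1,2,4], [1,3,4], [2,4,5], [3,4,5]

so the chain groups are C_0 ≅ Z^6, C_1 ≅ Z^12, C_2 ≅ Z^8.

∂_1: C_1 → C_0 is given by ∂[p,q] = [q] − [p]. For instance
  ∂[1,2] = [2] − [1].
This gives a 6×12 integer matrix of rank 5; reducing to Smith normal form yields diagonal entries (1,1,1,1,1).

The boundary map ∂_2: C_2 → C_1 acts by ∂[p,q,r] = [q,r] − [p,r] + [p,q]. For instance
  ∂[0,2,5] = [2,5] − [0,5] + [0,2],
  ∂[3,4,5] = [4,5] − [3,5] + [3,4].
This gives a 12×8 integer matrix of rank 7; reducing to Smith normal form yields diagonal entries (1,1,1,1,1,1,1).

Reading off H_k = ker ∂_k / im ∂_{k+1}:

  H_0: rank C_0 − rank ∂_1 = 6 − 5 = 1, and the invariant factors of ∂_1 are all 1, so H_0 ≅ Z.
  H_1: rank ker ∂_1 − rank ∂_2 = (12 − 5) − 7 = 0, and the invariant factors of ∂_2 are all 1, so H_1 ≅ 0.
  H_2: rank ker ∂_2 − rank ∂_3 = (8 − 7) − 0 = 1, and there is no ∂_3, so H_2 ≅ Z.

As a check, the Euler characteristic is 6 − 12 + 8 = 2, which agrees with 1 − 0 + 1 = 2.
(K is a triangulation of the 2-sphere S^2.)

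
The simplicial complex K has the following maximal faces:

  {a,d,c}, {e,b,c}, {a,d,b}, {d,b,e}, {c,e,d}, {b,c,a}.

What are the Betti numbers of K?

b_0 = 1, b_1 = 0, b_2 = 1.

Order the vertices as a < b < c < d < e. Listing each simplex with vertices in this order, K has dimension 2 with simplices:

  0-simplices (5): a, b, c, d, e
  1-simplices (9): ab, ac, ad, bc, bd, be, cd, ce, de
  2-simplices (6): abc, abd, acd, bce, bde, cde

Hence C_0 ≅ Z^5, C_1 ≅ Z^9, C_2 ≅ Z^6.

The boundary map ∂_1: C_1 → C_0 maps an edge to its endpoints' difference, ∂[p,q] = q − p. For instance
  ∂ab = b − a.
The 5×9 boundary matrix has rank 4 and Smith normal form diag(1,1,1,1).

Boundary ∂_2: C_2 → C_1 acts by ∂[p,q,r] = [q,r] − [p,r] + [p,q]. For instance
  ∂acd = cd − ad + ac,
  ∂abd = bd − ad + ab.
As a 9×6 matrix over Z this has rank 5, with invariant factors (1,1,1,1,1).

From H_k ≅ ker(∂_k) / im(∂_{k+1}) we obtain:

  H_0: rank C_0 − rank ∂_1 = 5 − 4 = 1, and the invariant factors of ∂_1 are all 1, so H_0 = Z.
  H_1: rank ker ∂_1 − rank ∂_2 = (9 − 4) − 5 = 0, and the invariant factors of ∂_2 are all 1, so H_1 = 0.
  H_2: rank ker ∂_2 − rank ∂_3 = (6 − 5) − 0 = 1, and there is no ∂_3, so H_2 = Z.

Hence the Betti numbers are b_0 = 1, b_1 = 0, b_2 = 1.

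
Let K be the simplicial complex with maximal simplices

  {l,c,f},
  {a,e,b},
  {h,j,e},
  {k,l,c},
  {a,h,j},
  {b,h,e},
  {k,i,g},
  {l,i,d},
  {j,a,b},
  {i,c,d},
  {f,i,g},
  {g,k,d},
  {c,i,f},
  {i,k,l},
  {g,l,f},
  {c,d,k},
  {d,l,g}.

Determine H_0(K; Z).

Order the vertices as a < b < c < d < e < f < g < h < i < j < k < l. Listing each simplex with vertices in this order, K has dimension 2 with simplices:

  0-simplices (12): a, b, c, d, e, f, g, h, i, j, k, l
  1-simplices (28): ab, ae, ah, aj, be, bh, bj, cd, cf, ci, ck, cl, dg, di, dk, dl, eh, ej, fg, fi, fl, gi, gk, gl, hj, ik, il, kl
  2-simplices (17): abe, abj, ahj, beh, cdi, cdk, cfi, cfl, ckl, dgk, dgl, dil, ehj, fgi, fgl, gik, ikl

giving chain groups C_0 ≅ Z^12, C_1 ≅ Z^28, C_2 ≅ Z^17.

∂_1: C_1 → C_0 sends each edge [p,q] (with p < q) to q − p.
The 12×28 boundary matrix has rank 10 and Smith normal form diag(1,1,1,1,1,1,1,1,1,1).

Boundary ∂_2: C_2 → C_1 acts by ∂[p,q,r] = [q,r] − [p,r] + [p,q]. For instance
  ∂ckl = kl − cl + ck,
  ∂cdk = dk − ck + cd.
The resulting 28×17 matrix has rank 17, and its Smith normal form has invariant factors (1,1,1,1,1,1,1,1,1,1,1,1,1,1,1,1,2).

Now H_k = ker ∂_k / im ∂_{k+1}, so:

  H_0: rank C_0 − rank ∂_1 = 12 − 10 = 2, and the invariant factors of ∂_1 are all 1, so H_0 = Z^2.

H_0 ≅ Z^2.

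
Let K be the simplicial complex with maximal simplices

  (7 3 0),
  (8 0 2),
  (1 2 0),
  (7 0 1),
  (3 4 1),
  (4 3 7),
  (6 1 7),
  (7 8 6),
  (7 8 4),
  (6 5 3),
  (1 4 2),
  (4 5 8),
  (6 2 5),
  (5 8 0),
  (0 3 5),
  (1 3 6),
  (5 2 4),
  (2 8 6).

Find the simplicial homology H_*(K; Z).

H_0 = Z,  H_1 = Z ⊕ Z/2Z,  H_2 = 0.

We work with the vertex ordering 0 < 1 < 2 < 3 < 4 < 5 < 6 < 7 < 8. The simplices of K, each written with vertices in increasing order, are:

  0-simplices (9): [0], [1], [2], [3], [4], [5], [6], [7], [8]
  1-simplices (27): (27 of them)
  2-simplices (18): [0,1,2], [0,1,7], [0,2,8], [0,3,5], [0,3,7], [0,5,8], [1,2,4], [1,3,4], [1,3,6], [1,6,7], [2,4,5], [2,5,6], [2,6,8], [3,4,7], [3,5,6], [4,5,8], [4,7,8], [6,7,8]

giving chain groups C_0 ≅ Z^9, C_1 ≅ Z^27, C_2 ≅ Z^18.

The boundary map ∂_1: C_1 → C_0 maps an edge to its endpoints' difference, ∂[p,q] = q − p.
This gives a 9×27 integer matrix of rank 8; reducing to Smith normal form yields diagonal entries (1,1,1,1,1,1,1,1).

Boundary ∂_2: C_2 → C_1 sends each 2-simplex [p,q,r] to [q,r] − [p,r] + [p,q]. For instance
  ∂[0,5,8] = [5,8] − [0,8] + [0,5],
  ∂[0,1,2] = [1,2] − [0,2] + [0,1].
The resulting 27×18 matrix has rank 18, and its Smith normal form has invariant factors (1,1,1,1,1,1,1,1,1,1,1,1,1,1,1,1,1,2).

Reading off H_k = ker ∂_k / im ∂_{k+1}:

  H_0: rank C_0 − rank ∂_1 = 9 − 8 = 1, and the invariant factors of ∂_1 are all 1, so H_0 = Z.
  H_1: rank ker ∂_1 − rank ∂_2 = (27 − 8) − 18 = 1, and ∂_2 has invariant factor 2 > 1, so H_1 = Z ⊕ Z/2Z.
  H_2: rank ker ∂_2 − rank ∂_3 = (18 − 18) − 0 = 0, and there is no ∂_3, so H_2 = 0.

As a check, the Euler characteristic is 9 − 27 + 18 = 0, which agrees with 1 − 1 + 0 = 0.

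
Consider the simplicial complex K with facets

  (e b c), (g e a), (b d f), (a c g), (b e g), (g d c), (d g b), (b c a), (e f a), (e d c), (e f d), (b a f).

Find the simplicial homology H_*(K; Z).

H_0 ≅ Z,  H_1 ≅ Z/2,  H_2 = 0.

K has 7 vertices, 18 edges, 12 triangles.
rank ∂_0 = 0, rank ∂_1 = 6 ⇒ b_0 = 7 − 0 − 6 = 1; all invariant factors of ∂_1 are 1 so no torsion. So H_0 ≅ Z.
rank ∂_1 = 6, rank ∂_2 = 12 ⇒ b_1 = 18 − 6 − 12 = 0; ∂_2 has invariant factor(s) [2] giving torsion. So H_1 ≅ Z/2.
rank ∂_2 = 12, rank ∂_3 = 0 ⇒ b_2 = 12 − 12 − 0 = 0. So H_2 ≅ 0.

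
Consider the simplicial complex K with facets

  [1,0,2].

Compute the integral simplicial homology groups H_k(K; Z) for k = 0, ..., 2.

H_0 = Z,  H_1 = 0,  H_2 = 0.

Fix the vertex order 0 < 1 < 2 and write every simplex with vertices in increasing order. Then dim K = 2 and the simplices of K are:

  0-simplices (3): [0], [1], [2]
  1-simplices (3): [0,1], [0,2], [1,2]
  2-simplices (1): [0,1,2]

giving chain groups C_0 ≅ Z^3, C_1 ≅ Z^3, C_2 ≅ Z^1.

Boundary ∂_1: C_1 → C_0 is given by ∂[p,q] = [q] − [p].
As a 3×3 matrix over Z this has rank 2, with invariant factors (1,1).

∂_2: C_2 → C_1 maps a triangle to the signed sum of its edges. For instance
  ∂[0,1,2] = [1,2] − [0,2] + [0,1].
The 3×1 boundary matrix has rank 1 and Smith normal form diag(1).

Computing H_k = (kernel of ∂_k) / (image of ∂_{k+1}):

  H_0: rank C_0 − rank ∂_1 = 3 − 2 = 1, and the invariant factors of ∂_1 are all 1, so H_0 = Z.
  H_1: rank ker ∂_1 − rank ∂_2 = (3 − 2) − 1 = 0, and the invariant factors of ∂_2 are all 1, so H_1 = 0.
  H_2: rank ker ∂_2 − rank ∂_3 = (1 − 1) − 0 = 0, and there is no ∂_3, so H_2 = 0.

As a check, the Euler characteristic is 3 − 3 + 1 = 1, which agrees with 1 − 0 + 0 = 1.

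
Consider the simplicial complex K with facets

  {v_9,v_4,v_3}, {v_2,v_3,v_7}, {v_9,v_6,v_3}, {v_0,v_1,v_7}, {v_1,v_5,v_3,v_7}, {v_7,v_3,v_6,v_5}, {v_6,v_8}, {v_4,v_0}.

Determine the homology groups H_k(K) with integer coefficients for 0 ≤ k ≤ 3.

H_0 = Z,  H_1 = Z,  H_2 = 0,  H_3 = 0.

We work with the vertex ordering v_0 < v_1 < v_2 < v_3 < v_4 < v_5 < v_6 < v_7 < v_8 < v_9. The simplices of K, each written with vertices in increasing order, are:

  0-simplices (10): [v_0], [v_1], [v_2], [v_3], [v_4], [v_5], [v_6], [v_7], [v_8], [v_9]
  1-simplices (19): (19 of them)
  2-simplices (11): (11 of them)
  3-simplices (2): [v_1,v_3,v_5,v_7], [v_3,v_5,v_6,v_7]

so the chain groups are C_0 ≅ Z^10, C_1 ≅ Z^19, C_2 ≅ Z^11, C_3 ≅ Z^2.

∂_1: C_1 → C_0 is given by ∂[p,q] = [q] − [p].
The resulting 10×19 matrix has rank 9, and its Smith normal form has invariant factors (1,1,1,1,1,1,1,1,1).

Boundary ∂_2: C_2 → C_1 acts by ∂[p,q,r] = [q,r] − [p,r] + [p,q]. For instance
  ∂[v_3,v_6,v_9] = [v_6,v_9] − [v_3,v_9] + [v_3,v_6],
  ∂[v_3,v_5,v_6] = [v_5,v_6] − [v_3,v_6] + [v_3,v_5].
The 19×11 boundary matrix has rank 9 and Smith normal form diag(1,1,1,1,1,1,1,1,1).

The boundary map ∂_3: C_3 → C_2 sends each 3-simplex σ to the alternating sum Σ_i (−1)^i (σ with its i-th vertex removed). For instance
  ∂[v_3,v_5,v_6,v_7] = [v_5,v_6,v_7] − [v_3,v_6,v_7] + [v_3,v_5,v_7] − [v_3,v_5,v_6],
  ∂[v_1,v_3,v_5,v_7] = [v_3,v_5,v_7] − [v_1,v_5,v_7] + [v_1,v_3,v_7] − [v_1,v_3,v_5].
The 11×2 boundary matrix has rank 2 and Smith normal form diag(1,1).

Now H_k = ker ∂_k / im ∂_{k+1}, so:

  H_0: rank C_0 − rank ∂_1 = 10 − 9 = 1, and the invariant factors of ∂_1 are all 1, so H_0 ≅ Z.
  H_1: rank ker ∂_1 − rank ∂_2 = (19 − 9) − 9 = 1, and the invariant factors of ∂_2 are all 1, so H_1 ≅ Z.
  H_2: rank ker ∂_2 − rank ∂_3 = (11 − 9) − 2 = 0, and the invariant factors of ∂_3 are all 1, so H_2 ≅ 0.
  H_3: rank ker ∂_3 − rank ∂_4 = (2 − 2) − 0 = 0, and there is no ∂_4, so H_3 ≅ 0.

As a check, the Euler characteristic is 10 − 19 + 11 − 2 = 0, which agrees with 1 − 1 + 0 − 0 = 0.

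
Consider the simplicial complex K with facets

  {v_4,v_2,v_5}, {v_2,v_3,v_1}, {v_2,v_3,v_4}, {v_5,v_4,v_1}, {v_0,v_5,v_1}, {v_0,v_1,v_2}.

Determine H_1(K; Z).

H_1 = Z.

Take the total order v_0 < v_1 < v_2 < v_3 < v_4 < v_5 on the vertex set. Then K (dimension 2) consists of the simplices:

  0-simplices (6): [v_0], [v_1], [v_2], [v_3], [v_4], [v_5]
  1-simplices (12): [v_0,v_1], [v_0,v_2], [v_0,v_5], [v_1,v_2], [v_1,v_3], [v_1,v_4], [v_1,v_5], [v_2,v_3], [v_2,v_4], [v_2,v_5], [v_3,v_4], [v_4,v_5]
  2-simplices (6): [v_0,v_1,v_2], [v_0,v_1,v_5], [v_1,v_2,v_3], [v_1,v_4,v_5], [v_2,v_3,v_4], [v_2,v_4,v_5]

giving chain groups C_0 ≅ Z^6, C_1 ≅ Z^12, C_2 ≅ Z^6.

The boundary map ∂_1: C_1 → C_0 is given by ∂[p,q] = [q] − [p]. For instance
  ∂[v_2,v_3] = [v_3] − [v_2].
The resulting 6×12 matrix has rank 5, and its Smith normal form has invariant factors (1,1,1,1,1).

The boundary map ∂_2: C_2 → C_1 sends each 2-simplex [p,q,r] to [q,r] − [p,r] + [p,q]. For instance
  ∂[v_0,v_1,v_2] = [v_1,v_2] − [v_0,v_2] + [v_0,v_1],
  ∂[v_2,v_4,v_5] = [v_4,v_5] − [v_2,v_5] + [v_2,v_4].
The resulting 12×6 matrix has rank 6, and its Smith normal form has invariant factors (1,1,1,1,1,1).

Now H_k = ker ∂_k / im ∂_{k+1}, so:

  H_1: rank ker ∂_1 − rank ∂_2 = (12 − 5) − 6 = 1, and the invariant factors of ∂_2 are all 1, so H_1 = Z.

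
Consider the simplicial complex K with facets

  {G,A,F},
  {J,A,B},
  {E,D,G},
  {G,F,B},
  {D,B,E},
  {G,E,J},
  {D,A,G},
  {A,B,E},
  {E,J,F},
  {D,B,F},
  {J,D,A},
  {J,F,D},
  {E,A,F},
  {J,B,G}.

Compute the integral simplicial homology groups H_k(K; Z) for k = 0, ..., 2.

Fix the vertex order A < B < D < E < F < G < J and write every simplex with vertices in increasing order. Then dim K = 2 and the simplices of K are:

  0-simplices (7): A, B, D, E, F, G, J
  1-simplices (21): AB, AD, AE, AF, AG, AJ, BD, BE, BF, BG, BJ, DE, DF, DG, DJ, EF, EG, EJ, FG, FJ, GJ
  2-simplices (14): ABE, ABJ, ADG, ADJ, AEF, AFG, BDE, BDF, BFG, BGJ, DEG, DFJ, EFJ, EGJ

Hence C_0 ≅ Z^7, C_1 ≅ Z^21, C_2 ≅ Z^14.

The boundary map ∂_1: C_1 → C_0 is given by ∂[p,q] = [q] − [p]. For instance
  ∂DJ = J − D.
The resulting 7×21 matrix has rank 6, and its Smith normal form has invariant factors (1,1,1,1,1,1).

∂_2: C_2 → C_1 sends each 2-simplex [p,q,r] to [q,r] − [p,r] + [p,q]. For instance
  ∂ABJ = BJ − AJ + AB,
  ∂AEF = EF − AF + AE.
As a 21×14 matrix over Z this has rank 13, with invariant factors (1,1,1,1,1,1,1,1,1,1,1,1,1).

Reading off H_k = ker ∂_k / im ∂_{k+1}:

  H_0: rank C_0 − rank ∂_1 = 7 − 6 = 1, and the invariant factors of ∂_1 are all 1, so H_0 ≅ Z.
  H_1: rank ker ∂_1 − rank ∂_2 = (21 − 6) − 13 = 2, and the invariant factors of ∂_2 are all 1, so H_1 ≅ Z^2.
  H_2: rank ker ∂_2 − rank ∂_3 = (14 − 13) − 0 = 1, and there is no ∂_3, so H_2 ≅ Z.

As a check, the Euler characteristic is 7 − 21 + 14 = 0, which agrees with 1 − 2 + 1 = 0.
(K is a triangulation of the torus T^2.)

H_0 = Z,  H_1 = Z^2,  H_2 = Z.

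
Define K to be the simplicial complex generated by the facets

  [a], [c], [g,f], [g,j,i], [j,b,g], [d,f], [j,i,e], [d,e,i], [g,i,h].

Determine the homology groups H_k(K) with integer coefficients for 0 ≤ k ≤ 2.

Take the total order a < b < c < d < e < f < g < h < i < j on the vertex set. Then K (dimension 2) consists of the simplices:

  0-simplices (10): a, b, c, d, e, f, g, h, i, j
  1-simplices (13): bg, bj, de, df, di, ei, ej, fg, gh, gi, gj, hi, ij
  2-simplices (5): bgj, dei, eij, ghi, gij

so the chain groups are C_0 ≅ Z^10, C_1 ≅ Z^13, C_2 ≅ Z^5.

∂_1: C_1 → C_0 maps an edge to its endpoints' difference, ∂[p,q] = q − p. For instance
  ∂ij = j − i.
As a 10×13 matrix over Z this has rank 7, with invariant factors (1,1,1,1,1,1,1).

∂_2: C_2 → C_1 maps a triangle to the signed sum of its edges. For instance
  ∂dei = ei − di + de,
  ∂eij = ij − ej + ei.
The 13×5 boundary matrix has rank 5 and Smith normal form diag(1,1,1,1,1).

Computing H_k = (kernel of ∂_k) / (image of ∂_{k+1}):

  H_0: rank C_0 − rank ∂_1 = 10 − 7 = 3, and the invariant factors of ∂_1 are all 1, so H_0 ≅ Z^3.
  H_1: rank ker ∂_1 − rank ∂_2 = (13 − 7) − 5 = 1, and the invariant factors of ∂_2 are all 1, so H_1 ≅ Z.
  H_2: rank ker ∂_2 − rank ∂_3 = (5 − 5) − 0 = 0, and there is no ∂_3, so H_2 ≅ 0.

H_0 ≅ Z^3,  H_1 ≅ Z,  H_2 = 0.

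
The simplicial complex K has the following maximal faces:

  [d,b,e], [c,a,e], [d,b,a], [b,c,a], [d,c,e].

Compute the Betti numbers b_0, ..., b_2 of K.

b_0 = 1, b_1 = 1, b_2 = 0.

Take the total order a < b < c < d < e on the vertex set. Then K (dimension 2) consists of the simplices:

  0-simplices (5): a, b, c, d, e
  1-simplices (10): ab, ac, ad, ae, bc, bd, be, cd, ce, de
  2-simplices (5): abc, abd, ace, bde, cde

so the chain groups are C_0 ≅ Z^5, C_1 ≅ Z^10, C_2 ≅ Z^5.

Boundary ∂_1: C_1 → C_0 is given by ∂[p,q] = [q] − [p].
This gives a 5×10 integer matrix of rank 4; reducing to Smith normal form yields diagonal entries (1,1,1,1).

∂_2: C_2 → C_1 sends each 2-simplex [p,q,r] to [q,r] − [p,r] + [p,q]. For instance
  ∂abc = bc − ac + ab,
  ∂ace = ce − ae + ac.
The 10×5 boundary matrix has rank 5 and Smith normal form diag(1,1,1,1,1).

From H_k ≅ ker(∂_k) / im(∂_{k+1}) we obtain:

  H_0: rank C_0 − rank ∂_1 = 5 − 4 = 1, and the invariant factors of ∂_1 are all 1, so H_0 = Z.
  H_1: rank ker ∂_1 − rank ∂_2 = (10 − 4) − 5 = 1, and the invariant factors of ∂_2 are all 1, so H_1 = Z.
  H_2: rank ker ∂_2 − rank ∂_3 = (5 − 5) − 0 = 0, and there is no ∂_3, so H_2 = 0.

As a check, the Euler characteristic is 5 − 10 + 5 = 0, which agrees with 1 − 1 + 0 = 0.

Hence the Betti numbers are b_0 = 1, b_1 = 1, b_2 = 0.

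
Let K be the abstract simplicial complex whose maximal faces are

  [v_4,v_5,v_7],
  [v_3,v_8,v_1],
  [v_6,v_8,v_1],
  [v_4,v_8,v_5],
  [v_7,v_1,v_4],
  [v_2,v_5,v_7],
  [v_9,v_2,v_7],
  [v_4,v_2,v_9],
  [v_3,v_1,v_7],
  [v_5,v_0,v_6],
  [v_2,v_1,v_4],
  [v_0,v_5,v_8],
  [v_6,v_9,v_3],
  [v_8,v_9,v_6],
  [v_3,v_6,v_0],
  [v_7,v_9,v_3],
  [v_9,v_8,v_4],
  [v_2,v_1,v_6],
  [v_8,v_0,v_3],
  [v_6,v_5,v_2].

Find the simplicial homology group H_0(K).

Take the total order v_0 < v_1 < v_2 < v_3 < v_4 < v_5 < v_6 < v_7 < v_8 < v_9 on the vertex set. Then K (dimension 2) consists of the simplices:

  0-simplices (10): [v_0], [v_1], [v_2], [v_3], [v_4], [v_5], [v_6], [v_7], [v_8], [v_9]
  1-simplices (30): (30 of them)
  2-simplices (20): (20 of them)

so the chain groups are C_0 ≅ Z^10, C_1 ≅ Z^30, C_2 ≅ Z^20.

Boundary ∂_1: C_1 → C_0 sends each edge [p,q] (with p < q) to q − p.
This gives a 10×30 integer matrix of rank 9; reducing to Smith normal form yields diagonal entries (1,1,1,1,1,1,1,1,1).

∂_2: C_2 → C_1 acts by ∂[p,q,r] = [q,r] − [p,r] + [p,q]. For instance
  ∂[v_6,v_8,v_9] = [v_8,v_9] − [v_6,v_9] + [v_6,v_8],
  ∂[v_4,v_5,v_8] = [v_5,v_8] − [v_4,v_8] + [v_4,v_5].
The 30×20 boundary matrix has rank 20 and Smith normal form diag(1,1,1,1,1,1,1,1,1,1,1,1,1,1,1,1,1,1,1,2).

Reading off H_k = ker ∂_k / im ∂_{k+1}:

  H_0: rank C_0 − rank ∂_1 = 10 − 9 = 1, and the invariant factors of ∂_1 are all 1, so H_0 ≅ Z.

H_0 ≅ Z.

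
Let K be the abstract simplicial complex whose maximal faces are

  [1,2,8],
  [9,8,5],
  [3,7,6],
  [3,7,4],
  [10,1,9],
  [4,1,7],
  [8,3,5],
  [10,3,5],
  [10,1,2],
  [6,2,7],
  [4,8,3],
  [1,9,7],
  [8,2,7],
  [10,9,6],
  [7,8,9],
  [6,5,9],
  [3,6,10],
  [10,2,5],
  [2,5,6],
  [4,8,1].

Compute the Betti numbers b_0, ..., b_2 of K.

K has 10 vertices, 30 edges, 20 triangles.
rank ∂_0 = 0, rank ∂_1 = 9 ⇒ b_0 = 10 − 0 − 9 = 1; all invariant factors of ∂_1 are 1 so no torsion. So H_0 = Z.
rank ∂_1 = 9, rank ∂_2 = 20 ⇒ b_1 = 30 − 9 − 20 = 1; ∂_2 has invariant factor(s) [2] giving torsion. So H_1 = Z × Z/2.
rank ∂_2 = 20, rank ∂_3 = 0 ⇒ b_2 = 20 − 20 − 0 = 0. So H_2 = 0.

b_0 = 1, b_1 = 1, b_2 = 0.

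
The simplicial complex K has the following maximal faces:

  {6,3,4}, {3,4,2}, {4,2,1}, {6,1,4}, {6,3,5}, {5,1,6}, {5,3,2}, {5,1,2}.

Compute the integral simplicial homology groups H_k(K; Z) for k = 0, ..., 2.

Take the total order 1 < 2 < 3 < 4 < 5 < 6 on the vertex set. Then K (dimension 2) consists of the simplices:

  0-simplices (6): [1], [2], [3], [4], [5], [6]
  1-simplices (12): [1,2], [1,4], [1,5], [1,6], [2,3], [2,4], [2,5], [3,4], [3,5], [3,6], [4,6], [5,6]
  2-simplices (8): [1,2,4], [1,2,5], [1,4,6], [1,5,6], [2,3,4], [2,3,5], [3,4,6], [3,5,6]

Hence C_0 ≅ Z^6, C_1 ≅ Z^12, C_2 ≅ Z^8.

The boundary map ∂_1: C_1 → C_0 is given by ∂[p,q] = [q] − [p].
The 6×12 boundary matrix has rank 5 and Smith normal form diag(1,1,1,1,1).

Boundary ∂_2: C_2 → C_1 acts by ∂[p,q,r] = [q,r] − [p,r] + [p,q]. For instance
  ∂[3,5,6] = [5,6] − [3,6] + [3,5],
  ∂[1,2,5] = [2,5] − [1,5] + [1,2].
This gives a 12×8 integer matrix of rank 7; reducing to Smith normal form yields diagonal entries (1,1,1,1,1,1,1).

From H_k ≅ ker(∂_k) / im(∂_{k+1}) we obtain:

  H_0: rank C_0 − rank ∂_1 = 6 − 5 = 1, and the invariant factors of ∂_1 are all 1, so H_0 = Z.
  H_1: rank ker ∂_1 − rank ∂_2 = (12 − 5) − 7 = 0, and the invariant factors of ∂_2 are all 1, so H_1 = 0.
  H_2: rank ker ∂_2 − rank ∂_3 = (8 − 7) − 0 = 1, and there is no ∂_3, so H_2 = Z.

(K is a triangulation of the 2-sphere S^2.)

H_0 ≅ Z,  H_1 = 0,  H_2 ≅ Z.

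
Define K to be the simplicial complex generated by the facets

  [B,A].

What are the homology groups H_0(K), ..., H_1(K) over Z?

H_0 ≅ Z,  H_1 = 0.

Order the vertices as A < B. Listing each simplex with vertices in this order, K has dimension 1 with simplices:

  0-simplices (2): A, B
  1-simplices (1): AB

so the chain groups are C_0 ≅ Z^2, C_1 ≅ Z^1.

∂_1: C_1 → C_0 maps an edge to its endpoints' difference, ∂[p,q] = q − p.
The 2×1 boundary matrix has rank 1 and Smith normal form diag(1).

Computing H_k = (kernel of ∂_k) / (image of ∂_{k+1}):

  H_0: rank C_0 − rank ∂_1 = 2 − 1 = 1, and the invariant factors of ∂_1 are all 1, so H_0 = Z.
  H_1: rank ker ∂_1 − rank ∂_2 = (1 − 1) − 0 = 0, and there is no ∂_2, so H_1 = 0.

As a check, the Euler characteristic is 2 − 1 = 1, which agrees with 1 − 0 = 1.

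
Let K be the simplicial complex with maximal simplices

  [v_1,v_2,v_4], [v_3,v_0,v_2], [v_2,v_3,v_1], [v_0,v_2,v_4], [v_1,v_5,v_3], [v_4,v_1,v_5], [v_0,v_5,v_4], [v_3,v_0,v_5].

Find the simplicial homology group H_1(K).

Take the total order v_0 < v_1 < v_2 < v_3 < v_4 < v_5 on the vertex set. Then K (dimension 2) consists of the simplices:

  0-simplices (6): [v_0], [v_1], [v_2], [v_3], [v_4], [v_5]
  1-simplices (12): [v_0,v_2], [v_0,v_3], [v_0,v_4], [v_0,v_5], [v_1,v_2], [v_1,v_3], [v_1,v_4], [v_1,v_5], [v_2,v_3], [v_2,v_4], [v_3,v_5], [v_4,v_5]
  2-simplices (8): [v_0,v_2,v_3], [v_0,v_2,v_4], [v_0,v_3,v_5], [v_0,v_4,v_5], [v_1,v_2,v_3], [v_1,v_2,v_4], [v_1,v_3,v_5], [v_1,v_4,v_5]

giving chain groups C_0 ≅ Z^6, C_1 ≅ Z^12, C_2 ≅ Z^8.

The boundary map ∂_1: C_1 → C_0 maps an edge to its endpoints' difference, ∂[p,q] = q − p. For instance
  ∂[v_3,v_5] = [v_5] − [v_3].
The resulting 6×12 matrix has rank 5, and its Smith normal form has invariant factors (1,1,1,1,1).

∂_2: C_2 → C_1 maps a triangle to the signed sum of its edges. For instance
  ∂[v_0,v_3,v_5] = [v_3,v_5] − [v_0,v_5] + [v_0,v_3],
  ∂[v_1,v_4,v_5] = [v_4,v_5] − [v_1,v_5] + [v_1,v_4].
As a 12×8 matrix over Z this has rank 7, with invariant factors (1,1,1,1,1,1,1).

Now H_k = ker ∂_k / im ∂_{k+1}, so:

  H_1: rank ker ∂_1 − rank ∂_2 = (12 − 5) − 7 = 0, and the invariant factors of ∂_2 are all 1, so H_1 ≅ 0.

H_1 ≅ 0.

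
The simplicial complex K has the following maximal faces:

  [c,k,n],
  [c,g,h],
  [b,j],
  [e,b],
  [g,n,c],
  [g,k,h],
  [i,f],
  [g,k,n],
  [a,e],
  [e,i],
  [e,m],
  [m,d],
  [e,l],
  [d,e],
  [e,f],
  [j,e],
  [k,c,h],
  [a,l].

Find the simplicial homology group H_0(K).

We work with the vertex ordering a < b < c < d < e < f < g < h < i < j < k < l < m < n. The simplices of K, each written with vertices in increasing order, are:

  0-simplices (14): a, b, c, d, e, f, g, h, i, j, k, l, m, n
  1-simplices (21): ae, al, be, bj, cg, ch, ck, cn, de, dm, ef, ei, ej, el, em, fi, gh, gk, gn, hk, kn
  2-simplices (6): cgh, cgn, chk, ckn, ghk, gkn

so the chain groups are C_0 ≅ Z^14, C_1 ≅ Z^21, C_2 ≅ Z^6.

The boundary map ∂_1: C_1 → C_0 is given by ∂[p,q] = [q] − [p].
The resulting 14×21 matrix has rank 12, and its Smith normal form has invariant factors (1,1,1,1,1,1,1,1,1,1,1,1).

The boundary map ∂_2: C_2 → C_1 maps a triangle to the signed sum of its edges. For instance
  ∂cgn = gn − cn + cg,
  ∂gkn = kn − gn + gk.
This gives a 21×6 integer matrix of rank 5; reducing to Smith normal form yields diagonal entries (1,1,1,1,1).

From H_k ≅ ker(∂_k) / im(∂_{k+1}) we obtain:

  H_0: rank C_0 − rank ∂_1 = 14 − 12 = 2, and the invariant factors of ∂_1 are all 1, so H_0 ≅ Z^2.

H_0 ≅ Z^2.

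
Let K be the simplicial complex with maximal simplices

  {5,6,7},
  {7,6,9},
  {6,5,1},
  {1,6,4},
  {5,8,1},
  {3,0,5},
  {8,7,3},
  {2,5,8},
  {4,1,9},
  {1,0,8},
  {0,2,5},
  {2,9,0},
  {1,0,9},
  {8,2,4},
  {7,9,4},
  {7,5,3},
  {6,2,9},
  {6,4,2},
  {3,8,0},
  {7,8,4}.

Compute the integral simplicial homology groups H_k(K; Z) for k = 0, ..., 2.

Order the vertices as 0 < 1 < 2 < 3 < 4 < 5 < 6 < 7 < 8 < 9. Listing each simplex with vertices in this order, K has dimension 2 with simplices:

  0-simplices (10): [0], [1], [2], [3], [4], [5], [6], [7], [8], [9]
  1-simplices (30): (30 of them)
  2-simplices (20): (20 of them)

so the chain groups are C_0 ≅ Z^10, C_1 ≅ Z^30, C_2 ≅ Z^20.

∂_1: C_1 → C_0 maps an edge to its endpoints' difference, ∂[p,q] = q − p.
The resulting 10×30 matrix has rank 9, and its Smith normal form has invariant factors (1,1,1,1,1,1,1,1,1).

Boundary ∂_2: C_2 → C_1 sends each 2-simplex [p,q,r] to [q,r] − [p,r] + [p,q]. For instance
  ∂[0,2,5] = [2,5] − [0,5] + [0,2],
  ∂[2,4,8] = [4,8] − [2,8] + [2,4].
As a 30×20 matrix over Z this has rank 20, with invariant factors (1,1,1,1,1,1,1,1,1,1,1,1,1,1,1,1,1,1,1,2).

From H_k ≅ ker(∂_k) / im(∂_{k+1}) we obtain:

  H_0: rank C_0 − rank ∂_1 = 10 − 9 = 1, and the invariant factors of ∂_1 are all 1, so H_0 ≅ Z.
  H_1: rank ker ∂_1 − rank ∂_2 = (30 − 9) − 20 = 1, and ∂_2 has invariant factor 2 > 1, so H_1 ≅ Z × Z/2.
  H_2: rank ker ∂_2 − rank ∂_3 = (20 − 20) − 0 = 0, and there is no ∂_3, so H_2 ≅ 0.

H_0 = Z,  H_1 = Z × Z/2,  H_2 = 0.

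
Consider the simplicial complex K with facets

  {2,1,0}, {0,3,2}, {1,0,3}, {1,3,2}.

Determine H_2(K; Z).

H_2 = Z.

Fix the vertex order 0 < 1 < 2 < 3 and write every simplex with vertices in increasing order. Then dim K = 2 and the simplices of K are:

  0-simplices (4): [0], [1], [2], [3]
  1-simplices (6): [0,1], [0,2], [0,3], [1,2], [1,3], [2,3]
  2-simplices (4): [0,1,2], [0,1,3], [0,2,3], [1,2,3]

giving chain groups C_0 ≅ Z^4, C_1 ≅ Z^6, C_2 ≅ Z^4.

Boundary ∂_1: C_1 → C_0 maps an edge to its endpoints' difference, ∂[p,q] = q − p. For instance
  ∂[2,3] = [3] − [2].
The 4×6 boundary matrix has rank 3 and Smith normal form diag(1,1,1).

Boundary ∂_2: C_2 → C_1 maps a triangle to the signed sum of its edges. For instance
  ∂[0,2,3] = [2,3] − [0,3] + [0,2],
  ∂[0,1,3] = [1,3] − [0,3] + [0,1].
This gives a 6×4 integer matrix of rank 3; reducing to Smith normal form yields diagonal entries (1,1,1).

From H_k ≅ ker(∂_k) / im(∂_{k+1}) we obtain:

  H_2: rank ker ∂_2 − rank ∂_3 = (4 − 3) − 0 = 1, and there is no ∂_3, so H_2 ≅ Z.

(K is a triangulation of the 2-sphere S^2.)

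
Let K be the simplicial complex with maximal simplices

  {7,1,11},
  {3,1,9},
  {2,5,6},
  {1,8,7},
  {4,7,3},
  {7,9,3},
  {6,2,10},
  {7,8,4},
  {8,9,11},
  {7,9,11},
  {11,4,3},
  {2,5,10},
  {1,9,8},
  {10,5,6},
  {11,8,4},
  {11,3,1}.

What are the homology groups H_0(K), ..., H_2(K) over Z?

We work with the vertex ordering 1 < 2 < 3 < 4 < 5 < 6 < 7 < 8 < 9 < 10 < 11. The simplices of K, each written with vertices in increasing order, are:

  0-simplices (11): [1], [2], [3], [4], [5], [6], [7], [8], [9], [10], [11]
  1-simplices (24): (24 of them)
  2-simplices (16): [1,3,9], [1,3,11], [1,7,8], [1,7,11], [1,8,9], [2,5,6], [2,5,10], [2,6,10], [3,4,7], [3,4,11], [3,7,9], [4,7,8], [4,8,11], [5,6,10], [7,9,11], [8,9,11]

giving chain groups C_0 ≅ Z^11, C_1 ≅ Z^24, C_2 ≅ Z^16.

Boundary ∂_1: C_1 → C_0 is given by ∂[p,q] = [q] − [p]. For instance
  ∂[2,5] = [5] − [2].
As a 11×24 matrix over Z this has rank 9, with invariant factors (1,1,1,1,1,1,1,1,1).

Boundary ∂_2: C_2 → C_1 sends each 2-simplex [p,q,r] to [q,r] − [p,r] + [p,q]. For instance
  ∂[5,6,10] = [6,10] − [5,10] + [5,6],
  ∂[3,4,7] = [4,7] − [3,7] + [3,4].
This gives a 24×16 integer matrix of rank 15; reducing to Smith normal form yields diagonal entries (1,1,1,1,1,1,1,1,1,1,1,1,1,1,2).

Now H_k = ker ∂_k / im ∂_{k+1}, so:

  H_0: rank C_0 − rank ∂_1 = 11 − 9 = 2, and the invariant factors of ∂_1 are all 1, so H_0 ≅ Z^2.
  H_1: rank ker ∂_1 − rank ∂_2 = (24 − 9) − 15 = 0, and ∂_2 has invariant factor 2 > 1, so H_1 ≅ Z/2.
  H_2: rank ker ∂_2 − rank ∂_3 = (16 − 15) − 0 = 1, and there is no ∂_3, so H_2 ≅ Z.

(K is a triangulation of the disjoint union of the 2-sphere S^2 and the real projective plane RP^2.)

H_0 ≅ Z^2,  H_1 ≅ Z/2,  H_2 ≅ Z.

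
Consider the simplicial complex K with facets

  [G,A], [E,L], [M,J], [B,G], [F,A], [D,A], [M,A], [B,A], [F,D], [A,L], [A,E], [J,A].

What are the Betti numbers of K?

b_0 = 1, b_1 = 4.

Fix the vertex order A < B < D < E < F < G < J < L < M and write every simplex with vertices in increasing order. Then dim K = 1 and the simplices of K are:

  0-simplices (9): A, B, D, E, F, G, J, L, M
  1-simplices (12): AB, AD, AE, AF, AG, AJ, AL, AM, BG, DF, EL, JM

Hence C_0 ≅ Z^9, C_1 ≅ Z^12.

Boundary ∂_1: C_1 → C_0 sends each edge [p,q] (with p < q) to q − p. For instance
  ∂AG = G − A.
This gives a 9×12 integer matrix of rank 8; reducing to Smith normal form yields diagonal entries (1,1,1,1,1,1,1,1).

Now H_k = ker ∂_k / im ∂_{k+1}, so:

  H_0: rank C_0 − rank ∂_1 = 9 − 8 = 1, and the invariant factors of ∂_1 are all 1, so H_0 ≅ Z.
  H_1: rank ker ∂_1 − rank ∂_2 = (12 − 8) − 0 = 4, and there is no ∂_2, so H_1 ≅ Z^4.

(K is a triangulation of a wedge of 4 circles.)

Hence the Betti numbers are b_0 = 1, b_1 = 4.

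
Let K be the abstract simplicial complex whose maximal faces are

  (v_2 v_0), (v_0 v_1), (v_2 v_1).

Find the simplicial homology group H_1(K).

Fix the vertex order v_0 < v_1 < v_2 and write every simplex with vertices in increasing order. Then dim K = 1 and the simplices of K are:

  0-simplices (3): [v_0], [v_1], [v_2]
  1-simplices (3): [v_0,v_1], [v_0,v_2], [v_1,v_2]

so the chain groups are C_0 ≅ Z^3, C_1 ≅ Z^3.

Boundary ∂_1: C_1 → C_0 maps an edge to its endpoints' difference, ∂[p,q] = q − p.
The resulting 3×3 matrix has rank 2, and its Smith normal form has invariant factors (1,1).

From H_k ≅ ker(∂_k) / im(∂_{k+1}) we obtain:

  H_1: rank ker ∂_1 − rank ∂_2 = (3 − 2) − 0 = 1, and there is no ∂_2, so H_1 = Z.

H_1 ≅ Z.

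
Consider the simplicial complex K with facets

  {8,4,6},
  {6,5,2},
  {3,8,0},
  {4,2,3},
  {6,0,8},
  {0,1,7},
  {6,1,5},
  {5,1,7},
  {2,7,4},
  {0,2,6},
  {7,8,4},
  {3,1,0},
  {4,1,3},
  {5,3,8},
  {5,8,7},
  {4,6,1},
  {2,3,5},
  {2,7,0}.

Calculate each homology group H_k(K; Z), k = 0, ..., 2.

H_0 = Z,  H_1 = Z^2,  H_2 = Z.

We work with the vertex ordering 0 < 1 < 2 < 3 < 4 < 5 < 6 < 7 < 8. The simplices of K, each written with vertices in increasing order, are:

  0-simplices (9): [0], [1], [2], [3], [4], [5], [6], [7], [8]
  1-simplices (27): (27 of them)
  2-simplices (18): [0,1,3], [0,1,7], [0,2,6], [0,2,7], [0,3,8], [0,6,8], [1,3,4], [1,4,6], [1,5,6], [1,5,7], [2,3,4], [2,3,5], [2,4,7], [2,5,6], [3,5,8], [4,6,8], [4,7,8], [5,7,8]

Hence C_0 ≅ Z^9, C_1 ≅ Z^27, C_2 ≅ Z^18.

The boundary map ∂_1: C_1 → C_0 maps an edge to its endpoints' difference, ∂[p,q] = q − p. For instance
  ∂[0,8] = [8] − [0].
The resulting 9×27 matrix has rank 8, and its Smith normal form has invariant factors (1,1,1,1,1,1,1,1).

∂_2: C_2 → C_1 sends each 2-simplex [p,q,r] to [q,r] − [p,r] + [p,q]. For instance
  ∂[2,4,7] = [4,7] − [2,7] + [2,4],
  ∂[2,3,5] = [3,5] − [2,5] + [2,3].
As a 27×18 matrix over Z this has rank 17, with invariant factors (1,1,1,1,1,1,1,1,1,1,1,1,1,1,1,1,1).

Reading off H_k = ker ∂_k / im ∂_{k+1}:

  H_0: rank C_0 − rank ∂_1 = 9 − 8 = 1, and the invariant factors of ∂_1 are all 1, so H_0 ≅ Z.
  H_1: rank ker ∂_1 − rank ∂_2 = (27 − 8) − 17 = 2, and the invariant factors of ∂_2 are all 1, so H_1 ≅ Z^2.
  H_2: rank ker ∂_2 − rank ∂_3 = (18 − 17) − 0 = 1, and there is no ∂_3, so H_2 ≅ Z.

As a check, the Euler characteristic is 9 − 27 + 18 = 0, which agrees with 1 − 2 + 1 = 0.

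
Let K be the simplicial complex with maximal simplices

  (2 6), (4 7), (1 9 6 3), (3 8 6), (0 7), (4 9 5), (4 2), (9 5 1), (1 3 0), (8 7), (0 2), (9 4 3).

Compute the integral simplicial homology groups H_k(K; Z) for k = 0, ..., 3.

Order the vertices as 0 < 1 < 2 < 3 < 4 < 5 < 6 < 7 < 8 < 9. Listing each simplex with vertices in this order, K has dimension 3 with simplices:

  0-simplices (10): [0], [1], [2], [3], [4], [5], [6], [7], [8], [9]
  1-simplices (21): [0,1], [0,2], [0,3], [0,7], [1,3], [1,5], [1,6], [1,9], [2,4], [2,6], [3,4], [3,6], [3,8], [3,9], [4,5], [4,7], [4,9], [5,9], [6,8], [6,9], [7,8]
  2-simplices (9): [0,1,3], [1,3,6], [1,3,9], [1,5,9], [1,6,9], [3,4,9], [3,6,8], [3,6,9], [4,5,9]
  3-simplices (1): [1,3,6,9]

giving chain groups C_0 ≅ Z^10, C_1 ≅ Z^21, C_2 ≅ Z^9, C_3 ≅ Z^1.

∂_1: C_1 → C_0 sends each edge [p,q] (with p < q) to q − p. For instance
  ∂[0,2] = [2] − [0].
This gives a 10×21 integer matrix of rank 9; reducing to Smith normal form yields diagonal entries (1,1,1,1,1,1,1,1,1).

The boundary map ∂_2: C_2 → C_1 maps a triangle to the signed sum of its edges. For instance
  ∂[0,1,3] = [1,3] − [0,3] + [0,1],
  ∂[1,5,9] = [5,9] − [1,9] + [1,5].
As a 21×9 matrix over Z this has rank 8, with invariant factors (1,1,1,1,1,1,1,1).

The boundary map ∂_3: C_3 → C_2 sends each 3-simplex σ to the alternating sum Σ_i (−1)^i (σ with its i-th vertex removed). For instance
  ∂[1,3,6,9] = [3,6,9] − [1,6,9] + [1,3,9] − [1,3,6].
As a 9×1 matrix over Z this has rank 1, with invariant factors (1).

Now H_k = ker ∂_k / im ∂_{k+1}, so:

  H_0: rank C_0 − rank ∂_1 = 10 − 9 = 1, and the invariant factors of ∂_1 are all 1, so H_0 = Z.
  H_1: rank ker ∂_1 − rank ∂_2 = (21 − 9) − 8 = 4, and the invariant factors of ∂_2 are all 1, so H_1 = Z^4.
  H_2: rank ker ∂_2 − rank ∂_3 = (9 − 8) − 1 = 0, and the invariant factors of ∂_3 are all 1, so H_2 = 0.
  H_3: rank ker ∂_3 − rank ∂_4 = (1 − 1) − 0 = 0, and there is no ∂_4, so H_3 = 0.

H_0 ≅ Z,  H_1 ≅ Z^4,  H_2 = 0,  H_3 = 0.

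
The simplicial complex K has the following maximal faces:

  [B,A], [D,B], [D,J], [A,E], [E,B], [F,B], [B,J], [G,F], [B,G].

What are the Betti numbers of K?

b_0 = 1, b_1 = 3.

Take the total order A < B < D < E < F < G < J on the vertex set. Then K (dimension 1) consists of the simplices:

  0-simplices (7): A, B, D, E, F, G, J
  1-simplices (9): AB, AE, BD, BE, BF, BG, BJ, DJ, FG

so the chain groups are C_0 ≅ Z^7, C_1 ≅ Z^9.

Boundary ∂_1: C_1 → C_0 maps an edge to its endpoints' difference, ∂[p,q] = q − p.
As a 7×9 matrix over Z this has rank 6, with invariant factors (1,1,1,1,1,1).

Computing H_k = (kernel of ∂_k) / (image of ∂_{k+1}):

  H_0: rank C_0 − rank ∂_1 = 7 − 6 = 1, and the invariant factors of ∂_1 are all 1, so H_0 = Z.
  H_1: rank ker ∂_1 − rank ∂_2 = (9 − 6) − 0 = 3, and there is no ∂_2, so H_1 = Z^3.

As a check, the Euler characteristic is 7 − 9 = -2, which agrees with 1 − 3 = -2.

Hence the Betti numbers are b_0 = 1, b_1 = 3.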